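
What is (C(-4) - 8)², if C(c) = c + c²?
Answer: 16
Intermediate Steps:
(C(-4) - 8)² = (-4*(1 - 4) - 8)² = (-4*(-3) - 8)² = (12 - 8)² = 4² = 16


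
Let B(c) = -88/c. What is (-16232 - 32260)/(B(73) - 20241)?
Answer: 3539916/1477681 ≈ 2.3956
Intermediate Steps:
(-16232 - 32260)/(B(73) - 20241) = (-16232 - 32260)/(-88/73 - 20241) = -48492/(-88*1/73 - 20241) = -48492/(-88/73 - 20241) = -48492/(-1477681/73) = -48492*(-73/1477681) = 3539916/1477681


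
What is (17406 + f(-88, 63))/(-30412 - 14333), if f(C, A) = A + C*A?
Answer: -795/2983 ≈ -0.26651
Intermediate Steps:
f(C, A) = A + A*C
(17406 + f(-88, 63))/(-30412 - 14333) = (17406 + 63*(1 - 88))/(-30412 - 14333) = (17406 + 63*(-87))/(-44745) = (17406 - 5481)*(-1/44745) = 11925*(-1/44745) = -795/2983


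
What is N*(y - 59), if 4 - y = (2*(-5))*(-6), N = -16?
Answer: 1840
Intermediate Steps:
y = -56 (y = 4 - 2*(-5)*(-6) = 4 - (-10)*(-6) = 4 - 1*60 = 4 - 60 = -56)
N*(y - 59) = -16*(-56 - 59) = -16*(-115) = 1840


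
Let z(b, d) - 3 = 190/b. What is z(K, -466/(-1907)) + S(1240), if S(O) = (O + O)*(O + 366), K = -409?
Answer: 1628998957/409 ≈ 3.9829e+6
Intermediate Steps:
z(b, d) = 3 + 190/b
S(O) = 2*O*(366 + O) (S(O) = (2*O)*(366 + O) = 2*O*(366 + O))
z(K, -466/(-1907)) + S(1240) = (3 + 190/(-409)) + 2*1240*(366 + 1240) = (3 + 190*(-1/409)) + 2*1240*1606 = (3 - 190/409) + 3982880 = 1037/409 + 3982880 = 1628998957/409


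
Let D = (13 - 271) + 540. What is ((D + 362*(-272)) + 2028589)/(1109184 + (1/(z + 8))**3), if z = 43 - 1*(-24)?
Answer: 814390453125/467937000001 ≈ 1.7404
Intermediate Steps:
z = 67 (z = 43 + 24 = 67)
D = 282 (D = -258 + 540 = 282)
((D + 362*(-272)) + 2028589)/(1109184 + (1/(z + 8))**3) = ((282 + 362*(-272)) + 2028589)/(1109184 + (1/(67 + 8))**3) = ((282 - 98464) + 2028589)/(1109184 + (1/75)**3) = (-98182 + 2028589)/(1109184 + (1/75)**3) = 1930407/(1109184 + 1/421875) = 1930407/(467937000001/421875) = 1930407*(421875/467937000001) = 814390453125/467937000001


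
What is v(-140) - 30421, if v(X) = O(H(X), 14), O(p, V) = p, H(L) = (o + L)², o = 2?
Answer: -11377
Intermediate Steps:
H(L) = (2 + L)²
v(X) = (2 + X)²
v(-140) - 30421 = (2 - 140)² - 30421 = (-138)² - 30421 = 19044 - 30421 = -11377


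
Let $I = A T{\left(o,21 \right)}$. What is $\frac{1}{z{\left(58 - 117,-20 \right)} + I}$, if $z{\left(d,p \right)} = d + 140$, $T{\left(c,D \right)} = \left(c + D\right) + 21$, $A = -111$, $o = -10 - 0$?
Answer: $- \frac{1}{3471} \approx -0.0002881$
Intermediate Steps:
$o = -10$ ($o = -10 + 0 = -10$)
$T{\left(c,D \right)} = 21 + D + c$ ($T{\left(c,D \right)} = \left(D + c\right) + 21 = 21 + D + c$)
$z{\left(d,p \right)} = 140 + d$
$I = -3552$ ($I = - 111 \left(21 + 21 - 10\right) = \left(-111\right) 32 = -3552$)
$\frac{1}{z{\left(58 - 117,-20 \right)} + I} = \frac{1}{\left(140 + \left(58 - 117\right)\right) - 3552} = \frac{1}{\left(140 - 59\right) - 3552} = \frac{1}{81 - 3552} = \frac{1}{-3471} = - \frac{1}{3471}$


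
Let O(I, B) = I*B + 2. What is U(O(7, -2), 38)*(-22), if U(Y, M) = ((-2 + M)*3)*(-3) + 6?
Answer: 6996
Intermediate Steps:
O(I, B) = 2 + B*I (O(I, B) = B*I + 2 = 2 + B*I)
U(Y, M) = 24 - 9*M (U(Y, M) = (-6 + 3*M)*(-3) + 6 = (18 - 9*M) + 6 = 24 - 9*M)
U(O(7, -2), 38)*(-22) = (24 - 9*38)*(-22) = (24 - 342)*(-22) = -318*(-22) = 6996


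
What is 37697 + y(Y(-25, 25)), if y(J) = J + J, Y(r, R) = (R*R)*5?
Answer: 43947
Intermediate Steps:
Y(r, R) = 5*R**2 (Y(r, R) = R**2*5 = 5*R**2)
y(J) = 2*J
37697 + y(Y(-25, 25)) = 37697 + 2*(5*25**2) = 37697 + 2*(5*625) = 37697 + 2*3125 = 37697 + 6250 = 43947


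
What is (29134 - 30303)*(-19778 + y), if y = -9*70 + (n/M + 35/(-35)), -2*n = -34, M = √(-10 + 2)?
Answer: 23858121 + 19873*I*√2/4 ≈ 2.3858e+7 + 7026.2*I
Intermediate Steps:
M = 2*I*√2 (M = √(-8) = 2*I*√2 ≈ 2.8284*I)
n = 17 (n = -½*(-34) = 17)
y = -631 - 17*I*√2/4 (y = -9*70 + (17/((2*I*√2)) + 35/(-35)) = -630 + (17*(-I*√2/4) + 35*(-1/35)) = -630 + (-17*I*√2/4 - 1) = -630 + (-1 - 17*I*√2/4) = -631 - 17*I*√2/4 ≈ -631.0 - 6.0104*I)
(29134 - 30303)*(-19778 + y) = (29134 - 30303)*(-19778 + (-631 - 17*I*√2/4)) = -1169*(-20409 - 17*I*√2/4) = 23858121 + 19873*I*√2/4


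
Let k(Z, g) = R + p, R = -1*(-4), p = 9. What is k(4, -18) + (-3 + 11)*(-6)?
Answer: -35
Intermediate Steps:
R = 4
k(Z, g) = 13 (k(Z, g) = 4 + 9 = 13)
k(4, -18) + (-3 + 11)*(-6) = 13 + (-3 + 11)*(-6) = 13 + 8*(-6) = 13 - 48 = -35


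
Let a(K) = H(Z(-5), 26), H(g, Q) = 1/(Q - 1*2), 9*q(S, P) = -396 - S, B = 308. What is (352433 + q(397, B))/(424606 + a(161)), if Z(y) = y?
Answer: 25368832/30571635 ≈ 0.82982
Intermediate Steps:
q(S, P) = -44 - S/9 (q(S, P) = (-396 - S)/9 = -44 - S/9)
H(g, Q) = 1/(-2 + Q) (H(g, Q) = 1/(Q - 2) = 1/(-2 + Q))
a(K) = 1/24 (a(K) = 1/(-2 + 26) = 1/24)
(352433 + q(397, B))/(424606 + a(161)) = (352433 + (-44 - 1/9*397))/(424606 + 1/24) = (352433 + (-44 - 397/9))/(10190545/24) = (352433 - 793/9)*(24/10190545) = (3171104/9)*(24/10190545) = 25368832/30571635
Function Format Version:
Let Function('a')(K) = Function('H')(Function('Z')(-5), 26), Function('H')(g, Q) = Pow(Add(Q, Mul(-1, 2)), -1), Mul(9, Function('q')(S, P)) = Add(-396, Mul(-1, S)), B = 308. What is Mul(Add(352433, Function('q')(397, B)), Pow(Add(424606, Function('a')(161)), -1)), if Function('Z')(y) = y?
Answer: Rational(25368832, 30571635) ≈ 0.82982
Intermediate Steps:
Function('q')(S, P) = Add(-44, Mul(Rational(-1, 9), S)) (Function('q')(S, P) = Mul(Rational(1, 9), Add(-396, Mul(-1, S))) = Add(-44, Mul(Rational(-1, 9), S)))
Function('H')(g, Q) = Pow(Add(-2, Q), -1) (Function('H')(g, Q) = Pow(Add(Q, -2), -1) = Pow(Add(-2, Q), -1))
Function('a')(K) = Rational(1, 24) (Function('a')(K) = Pow(Add(-2, 26), -1) = Pow(24, -1) = Rational(1, 24))
Mul(Add(352433, Function('q')(397, B)), Pow(Add(424606, Function('a')(161)), -1)) = Mul(Add(352433, Add(-44, Mul(Rational(-1, 9), 397))), Pow(Add(424606, Rational(1, 24)), -1)) = Mul(Add(352433, Add(-44, Rational(-397, 9))), Pow(Rational(10190545, 24), -1)) = Mul(Add(352433, Rational(-793, 9)), Rational(24, 10190545)) = Mul(Rational(3171104, 9), Rational(24, 10190545)) = Rational(25368832, 30571635)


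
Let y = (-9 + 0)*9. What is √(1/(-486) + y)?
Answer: I*√236202/54 ≈ 9.0001*I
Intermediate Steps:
y = -81 (y = -9*9 = -81)
√(1/(-486) + y) = √(1/(-486) - 81) = √(-1/486 - 81) = √(-39367/486) = I*√236202/54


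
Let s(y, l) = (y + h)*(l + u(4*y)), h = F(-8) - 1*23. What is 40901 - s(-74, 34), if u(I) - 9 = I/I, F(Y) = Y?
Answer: 45521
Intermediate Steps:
u(I) = 10 (u(I) = 9 + I/I = 9 + 1 = 10)
h = -31 (h = -8 - 1*23 = -8 - 23 = -31)
s(y, l) = (-31 + y)*(10 + l) (s(y, l) = (y - 31)*(l + 10) = (-31 + y)*(10 + l))
40901 - s(-74, 34) = 40901 - (-310 - 31*34 + 10*(-74) + 34*(-74)) = 40901 - (-310 - 1054 - 740 - 2516) = 40901 - 1*(-4620) = 40901 + 4620 = 45521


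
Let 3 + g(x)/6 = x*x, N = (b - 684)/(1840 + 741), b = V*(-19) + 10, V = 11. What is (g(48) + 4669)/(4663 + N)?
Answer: 9536795/2406864 ≈ 3.9623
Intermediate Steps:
b = -199 (b = 11*(-19) + 10 = -209 + 10 = -199)
N = -883/2581 (N = (-199 - 684)/(1840 + 741) = -883/2581 ≈ -0.34212)
g(x) = -18 + 6*x² (g(x) = -18 + 6*(x*x) = -18 + 6*x²)
(g(48) + 4669)/(4663 + N) = ((-18 + 6*48²) + 4669)/(4663 - 883/2581) = ((-18 + 6*2304) + 4669)/(12034320/2581) = ((-18 + 13824) + 4669)*(2581/12034320) = (13806 + 4669)*(2581/12034320) = 18475*(2581/12034320) = 9536795/2406864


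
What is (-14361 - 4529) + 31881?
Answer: 12991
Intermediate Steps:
(-14361 - 4529) + 31881 = -18890 + 31881 = 12991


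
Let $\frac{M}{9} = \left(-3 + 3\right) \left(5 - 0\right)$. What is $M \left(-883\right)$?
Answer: $0$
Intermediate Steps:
$M = 0$ ($M = 9 \left(-3 + 3\right) \left(5 - 0\right) = 9 \cdot 0 \left(5 + 0\right) = 9 \cdot 0 \cdot 5 = 9 \cdot 0 = 0$)
$M \left(-883\right) = 0 \left(-883\right) = 0$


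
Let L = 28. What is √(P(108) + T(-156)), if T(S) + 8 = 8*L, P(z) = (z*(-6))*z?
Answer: 6*I*√1938 ≈ 264.14*I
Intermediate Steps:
P(z) = -6*z² (P(z) = (-6*z)*z = -6*z²)
T(S) = 216 (T(S) = -8 + 8*28 = -8 + 224 = 216)
√(P(108) + T(-156)) = √(-6*108² + 216) = √(-6*11664 + 216) = √(-69984 + 216) = √(-69768) = 6*I*√1938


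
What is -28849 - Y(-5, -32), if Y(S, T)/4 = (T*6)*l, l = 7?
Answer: -23473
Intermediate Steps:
Y(S, T) = 168*T (Y(S, T) = 4*((T*6)*7) = 4*((6*T)*7) = 4*(42*T) = 168*T)
-28849 - Y(-5, -32) = -28849 - 168*(-32) = -28849 - 1*(-5376) = -28849 + 5376 = -23473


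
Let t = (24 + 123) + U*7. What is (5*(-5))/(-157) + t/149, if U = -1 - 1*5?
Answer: 20210/23393 ≈ 0.86393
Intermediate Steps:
U = -6 (U = -1 - 5 = -6)
t = 105 (t = (24 + 123) - 6*7 = 147 - 42 = 105)
(5*(-5))/(-157) + t/149 = (5*(-5))/(-157) + 105/149 = -25*(-1/157) + 105*(1/149) = 25/157 + 105/149 = 20210/23393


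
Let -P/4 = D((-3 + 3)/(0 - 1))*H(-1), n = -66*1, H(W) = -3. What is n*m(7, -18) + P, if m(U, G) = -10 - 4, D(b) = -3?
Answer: 888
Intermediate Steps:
m(U, G) = -14
n = -66
P = -36 (P = -(-12)*(-3) = -4*9 = -36)
n*m(7, -18) + P = -66*(-14) - 36 = 924 - 36 = 888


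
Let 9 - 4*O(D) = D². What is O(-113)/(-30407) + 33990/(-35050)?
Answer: -92172443/106576535 ≈ -0.86485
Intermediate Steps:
O(D) = 9/4 - D²/4
O(-113)/(-30407) + 33990/(-35050) = (9/4 - ¼*(-113)²)/(-30407) + 33990/(-35050) = (9/4 - ¼*12769)*(-1/30407) + 33990*(-1/35050) = (9/4 - 12769/4)*(-1/30407) - 3399/3505 = -3190*(-1/30407) - 3399/3505 = 3190/30407 - 3399/3505 = -92172443/106576535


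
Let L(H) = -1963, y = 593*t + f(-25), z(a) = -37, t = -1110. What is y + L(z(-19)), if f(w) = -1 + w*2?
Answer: -660244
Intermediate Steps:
f(w) = -1 + 2*w
y = -658281 (y = 593*(-1110) + (-1 + 2*(-25)) = -658230 + (-1 - 50) = -658230 - 51 = -658281)
y + L(z(-19)) = -658281 - 1963 = -660244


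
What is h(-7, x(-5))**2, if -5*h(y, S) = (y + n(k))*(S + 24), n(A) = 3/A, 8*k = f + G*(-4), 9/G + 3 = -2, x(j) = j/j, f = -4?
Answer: 25/4 ≈ 6.2500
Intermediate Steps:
x(j) = 1
G = -9/5 (G = 9/(-3 - 2) = 9/(-5) = 9*(-1/5) = -9/5 ≈ -1.8000)
k = 2/5 (k = (-4 - 9/5*(-4))/8 = (-4 + 36/5)/8 = (1/8)*(16/5) = 2/5 ≈ 0.40000)
h(y, S) = -(24 + S)*(15/2 + y)/5 (h(y, S) = -(y + 3/(2/5))*(S + 24)/5 = -(y + 3*(5/2))*(24 + S)/5 = -(y + 15/2)*(24 + S)/5 = -(15/2 + y)*(24 + S)/5 = -(24 + S)*(15/2 + y)/5)
h(-7, x(-5))**2 = (-36 - 24/5*(-7) - 3/2*1 - 1/5*1*(-7))**2 = (-36 + 168/5 - 3/2 + 7/5)**2 = (-5/2)**2 = 25/4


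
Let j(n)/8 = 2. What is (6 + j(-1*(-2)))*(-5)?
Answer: -110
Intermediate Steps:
j(n) = 16 (j(n) = 8*2 = 16)
(6 + j(-1*(-2)))*(-5) = (6 + 16)*(-5) = 22*(-5) = -110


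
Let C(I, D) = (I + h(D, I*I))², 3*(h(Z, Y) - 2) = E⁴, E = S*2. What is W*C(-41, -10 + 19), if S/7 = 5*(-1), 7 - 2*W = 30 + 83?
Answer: -30553147528705517/9 ≈ -3.3948e+15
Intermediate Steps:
W = -53 (W = 7/2 - (30 + 83)/2 = 7/2 - ½*113 = 7/2 - 113/2 = -53)
S = -35 (S = 7*(5*(-1)) = 7*(-5) = -35)
E = -70 (E = -35*2 = -70)
h(Z, Y) = 24010006/3 (h(Z, Y) = 2 + (⅓)*(-70)⁴ = 2 + (⅓)*24010000 = 2 + 24010000/3 = 24010006/3)
C(I, D) = (24010006/3 + I)² (C(I, D) = (I + 24010006/3)² = (24010006/3 + I)²)
W*C(-41, -10 + 19) = -53*(24010006 + 3*(-41))²/9 = -53*(24010006 - 123)²/9 = -53*24009883²/9 = -53*576474481673689/9 = -30553147528705517/9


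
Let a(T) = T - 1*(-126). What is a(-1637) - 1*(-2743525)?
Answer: 2742014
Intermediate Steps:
a(T) = 126 + T (a(T) = T + 126 = 126 + T)
a(-1637) - 1*(-2743525) = (126 - 1637) - 1*(-2743525) = -1511 + 2743525 = 2742014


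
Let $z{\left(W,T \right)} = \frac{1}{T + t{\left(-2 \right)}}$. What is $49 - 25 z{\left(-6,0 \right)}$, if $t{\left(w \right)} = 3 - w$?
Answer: $44$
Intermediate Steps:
$z{\left(W,T \right)} = \frac{1}{5 + T}$ ($z{\left(W,T \right)} = \frac{1}{T + \left(3 - -2\right)} = \frac{1}{T + \left(3 + 2\right)} = \frac{1}{T + 5} = \frac{1}{5 + T}$)
$49 - 25 z{\left(-6,0 \right)} = 49 - \frac{25}{5 + 0} = 49 - \frac{25}{5} = 49 - 5 = 44$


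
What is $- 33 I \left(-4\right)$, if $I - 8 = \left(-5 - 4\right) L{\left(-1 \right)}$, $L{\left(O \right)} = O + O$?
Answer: $3432$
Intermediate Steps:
$L{\left(O \right)} = 2 O$
$I = 26$ ($I = 8 + \left(-5 - 4\right) 2 \left(-1\right) = 8 - -18 = 8 + 18 = 26$)
$- 33 I \left(-4\right) = \left(-33\right) 26 \left(-4\right) = \left(-858\right) \left(-4\right) = 3432$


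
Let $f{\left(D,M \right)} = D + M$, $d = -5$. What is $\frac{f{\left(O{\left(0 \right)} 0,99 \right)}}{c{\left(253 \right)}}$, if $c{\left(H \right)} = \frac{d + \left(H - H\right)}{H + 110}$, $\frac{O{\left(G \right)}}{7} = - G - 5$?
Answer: $- \frac{35937}{5} \approx -7187.4$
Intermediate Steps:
$O{\left(G \right)} = -35 - 7 G$ ($O{\left(G \right)} = 7 \left(- G - 5\right) = 7 \left(-5 - G\right) = -35 - 7 G$)
$c{\left(H \right)} = - \frac{5}{110 + H}$ ($c{\left(H \right)} = \frac{-5 + \left(H - H\right)}{H + 110} = \frac{-5 + 0}{110 + H} = - \frac{5}{110 + H}$)
$\frac{f{\left(O{\left(0 \right)} 0,99 \right)}}{c{\left(253 \right)}} = \frac{\left(-35 - 0\right) 0 + 99}{\left(-5\right) \frac{1}{110 + 253}} = \frac{\left(-35 + 0\right) 0 + 99}{\left(-5\right) \frac{1}{363}} = \frac{\left(-35\right) 0 + 99}{\left(-5\right) \frac{1}{363}} = \frac{0 + 99}{- \frac{5}{363}} = 99 \left(- \frac{363}{5}\right) = - \frac{35937}{5}$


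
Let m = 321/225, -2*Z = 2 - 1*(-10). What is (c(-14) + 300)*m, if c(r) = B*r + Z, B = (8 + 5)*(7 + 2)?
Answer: -47936/25 ≈ -1917.4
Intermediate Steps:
Z = -6 (Z = -(2 - 1*(-10))/2 = -(2 + 10)/2 = -½*12 = -6)
m = 107/75 (m = 321*(1/225) = 107/75 ≈ 1.4267)
B = 117 (B = 13*9 = 117)
c(r) = -6 + 117*r (c(r) = 117*r - 6 = -6 + 117*r)
(c(-14) + 300)*m = ((-6 + 117*(-14)) + 300)*(107/75) = ((-6 - 1638) + 300)*(107/75) = (-1644 + 300)*(107/75) = -1344*107/75 = -47936/25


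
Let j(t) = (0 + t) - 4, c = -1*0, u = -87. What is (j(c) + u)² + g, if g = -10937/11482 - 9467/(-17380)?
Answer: 826225728497/99778580 ≈ 8280.6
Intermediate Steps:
c = 0
j(t) = -4 + t (j(t) = t - 4 = -4 + t)
g = -40692483/99778580 (g = -10937*1/11482 - 9467*(-1/17380) = -10937/11482 + 9467/17380 = -40692483/99778580 ≈ -0.40783)
(j(c) + u)² + g = ((-4 + 0) - 87)² - 40692483/99778580 = (-4 - 87)² - 40692483/99778580 = (-91)² - 40692483/99778580 = 8281 - 40692483/99778580 = 826225728497/99778580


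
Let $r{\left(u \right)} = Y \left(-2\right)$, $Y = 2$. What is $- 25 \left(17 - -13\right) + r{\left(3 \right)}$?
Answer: $-754$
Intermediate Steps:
$r{\left(u \right)} = -4$ ($r{\left(u \right)} = 2 \left(-2\right) = -4$)
$- 25 \left(17 - -13\right) + r{\left(3 \right)} = - 25 \left(17 - -13\right) - 4 = - 25 \left(17 + 13\right) - 4 = \left(-25\right) 30 - 4 = -750 - 4 = -754$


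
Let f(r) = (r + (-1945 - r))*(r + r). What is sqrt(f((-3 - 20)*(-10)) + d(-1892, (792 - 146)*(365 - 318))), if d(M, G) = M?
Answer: 4*I*sqrt(56037) ≈ 946.89*I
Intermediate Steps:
f(r) = -3890*r
sqrt(f((-3 - 20)*(-10)) + d(-1892, (792 - 146)*(365 - 318))) = sqrt(-3890*(-3 - 20)*(-10) - 1892) = sqrt(-(-89470)*(-10) - 1892) = sqrt(-3890*230 - 1892) = sqrt(-894700 - 1892) = sqrt(-896592) = 4*I*sqrt(56037)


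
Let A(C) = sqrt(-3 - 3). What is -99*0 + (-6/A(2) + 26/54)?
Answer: 13/27 + I*sqrt(6) ≈ 0.48148 + 2.4495*I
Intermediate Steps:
A(C) = I*sqrt(6) (A(C) = sqrt(-6) = I*sqrt(6))
-99*0 + (-6/A(2) + 26/54) = -99*0 + (-6*(-I*sqrt(6)/6) + 26/54) = 0 + (-(-1)*I*sqrt(6) + 26*(1/54)) = 0 + (I*sqrt(6) + 13/27) = 0 + (13/27 + I*sqrt(6)) = 13/27 + I*sqrt(6)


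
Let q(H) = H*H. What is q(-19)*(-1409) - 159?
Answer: -508808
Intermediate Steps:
q(H) = H**2
q(-19)*(-1409) - 159 = (-19)**2*(-1409) - 159 = 361*(-1409) - 159 = -508649 - 159 = -508808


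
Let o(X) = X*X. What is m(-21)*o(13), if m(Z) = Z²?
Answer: 74529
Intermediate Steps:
o(X) = X²
m(-21)*o(13) = (-21)²*13² = 441*169 = 74529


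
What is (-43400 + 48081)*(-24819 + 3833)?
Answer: -98235466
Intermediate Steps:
(-43400 + 48081)*(-24819 + 3833) = 4681*(-20986) = -98235466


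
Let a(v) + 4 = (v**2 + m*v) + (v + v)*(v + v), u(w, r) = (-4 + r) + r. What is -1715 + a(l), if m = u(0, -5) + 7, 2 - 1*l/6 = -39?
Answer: 299139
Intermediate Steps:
u(w, r) = -4 + 2*r
l = 246 (l = 12 - 6*(-39) = 12 + 234 = 246)
m = -7 (m = (-4 + 2*(-5)) + 7 = (-4 - 10) + 7 = -14 + 7 = -7)
a(v) = -4 - 7*v + 5*v**2 (a(v) = -4 + ((v**2 - 7*v) + (v + v)*(v + v)) = -4 + ((v**2 - 7*v) + (2*v)*(2*v)) = -4 + ((v**2 - 7*v) + 4*v**2) = -4 + (-7*v + 5*v**2) = -4 - 7*v + 5*v**2)
-1715 + a(l) = -1715 + (-4 - 7*246 + 5*246**2) = -1715 + (-4 - 1722 + 5*60516) = -1715 + (-4 - 1722 + 302580) = -1715 + 300854 = 299139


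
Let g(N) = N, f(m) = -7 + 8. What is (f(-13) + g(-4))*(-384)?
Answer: 1152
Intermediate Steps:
f(m) = 1
(f(-13) + g(-4))*(-384) = (1 - 4)*(-384) = -3*(-384) = 1152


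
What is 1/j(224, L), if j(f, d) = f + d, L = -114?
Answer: 1/110 ≈ 0.0090909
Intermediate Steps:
j(f, d) = d + f
1/j(224, L) = 1/(-114 + 224) = 1/110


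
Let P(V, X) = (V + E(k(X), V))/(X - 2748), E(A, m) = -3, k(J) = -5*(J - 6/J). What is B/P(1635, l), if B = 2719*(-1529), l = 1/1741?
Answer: 19889877196717/2841312 ≈ 7.0002e+6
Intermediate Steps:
k(J) = -5*J + 30/J
l = 1/1741 ≈ 0.00057438
B = -4157351
P(V, X) = (-3 + V)/(-2748 + X) (P(V, X) = (V - 3)/(X - 2748) = (-3 + V)/(-2748 + X))
B/P(1635, l) = -4157351*(-2748 + 1/1741)/(-3 + 1635) = -4157351/(1632/(-4784267/1741)) = -4157351/((-1741/4784267*1632)) = -4157351/(-2841312/4784267) = -4157351*(-4784267/2841312) = 19889877196717/2841312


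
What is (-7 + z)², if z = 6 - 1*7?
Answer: 64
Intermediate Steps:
z = -1 (z = 6 - 7 = -1)
(-7 + z)² = (-7 - 1)² = (-8)² = 64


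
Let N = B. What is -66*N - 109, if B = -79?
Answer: 5105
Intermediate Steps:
N = -79
-66*N - 109 = -66*(-79) - 109 = 5214 - 109 = 5105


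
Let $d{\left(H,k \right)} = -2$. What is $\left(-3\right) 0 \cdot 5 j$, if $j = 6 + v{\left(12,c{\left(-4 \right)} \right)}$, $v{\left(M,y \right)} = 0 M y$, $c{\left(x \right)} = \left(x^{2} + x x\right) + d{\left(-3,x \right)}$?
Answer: $0$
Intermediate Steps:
$c{\left(x \right)} = -2 + 2 x^{2}$ ($c{\left(x \right)} = \left(x^{2} + x x\right) - 2 = \left(x^{2} + x^{2}\right) - 2 = 2 x^{2} - 2 = -2 + 2 x^{2}$)
$v{\left(M,y \right)} = 0$ ($v{\left(M,y \right)} = 0 y = 0$)
$j = 6$ ($j = 6 + 0 = 6$)
$\left(-3\right) 0 \cdot 5 j = \left(-3\right) 0 \cdot 5 \cdot 6 = 0 \cdot 5 \cdot 6 = 0 \cdot 6 = 0$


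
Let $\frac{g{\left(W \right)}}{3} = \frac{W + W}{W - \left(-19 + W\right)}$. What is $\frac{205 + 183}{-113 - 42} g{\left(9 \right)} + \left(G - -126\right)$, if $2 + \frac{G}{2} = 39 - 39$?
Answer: $\frac{338338}{2945} \approx 114.89$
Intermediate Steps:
$G = -4$ ($G = -4 + 2 \left(39 - 39\right) = -4 + 2 \cdot 0 = -4 + 0 = -4$)
$g{\left(W \right)} = \frac{6 W}{19}$ ($g{\left(W \right)} = 3 \frac{W + W}{W - \left(-19 + W\right)} = 3 \frac{2 W}{19} = \frac{6 W}{19}$)
$\frac{205 + 183}{-113 - 42} g{\left(9 \right)} + \left(G - -126\right) = \frac{205 + 183}{-113 - 42} \cdot \frac{6}{19} \cdot 9 - -122 = \frac{388}{-155} \cdot \frac{54}{19} + \left(-4 + 126\right) = 388 \left(- \frac{1}{155}\right) \frac{54}{19} + 122 = \left(- \frac{388}{155}\right) \frac{54}{19} + 122 = - \frac{20952}{2945} + 122 = \frac{338338}{2945}$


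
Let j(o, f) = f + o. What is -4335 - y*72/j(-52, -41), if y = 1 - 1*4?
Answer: -134457/31 ≈ -4337.3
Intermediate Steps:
y = -3 (y = 1 - 4 = -3)
-4335 - y*72/j(-52, -41) = -4335 - (-3*72)/(-41 - 52) = -4335 - (-216)/(-93) = -4335 - (-216)*(-1)/93 = -4335 - 1*72/31 = -4335 - 72/31 = -134457/31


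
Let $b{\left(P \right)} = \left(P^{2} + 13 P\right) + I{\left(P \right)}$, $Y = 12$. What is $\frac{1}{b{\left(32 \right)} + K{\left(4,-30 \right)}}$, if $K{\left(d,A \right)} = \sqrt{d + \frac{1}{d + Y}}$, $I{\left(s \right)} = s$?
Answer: $\frac{23552}{34668479} - \frac{4 \sqrt{65}}{34668479} \approx 0.00067842$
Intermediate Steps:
$K{\left(d,A \right)} = \sqrt{d + \frac{1}{12 + d}}$ ($K{\left(d,A \right)} = \sqrt{d + \frac{1}{d + 12}} = \sqrt{d + \frac{1}{12 + d}}$)
$b{\left(P \right)} = P^{2} + 14 P$ ($b{\left(P \right)} = \left(P^{2} + 13 P\right) + P = P^{2} + 14 P$)
$\frac{1}{b{\left(32 \right)} + K{\left(4,-30 \right)}} = \frac{1}{32 \left(14 + 32\right) + \sqrt{\frac{1 + 4 \left(12 + 4\right)}{12 + 4}}} = \frac{1}{32 \cdot 46 + \sqrt{\frac{1 + 4 \cdot 16}{16}}} = \frac{1}{1472 + \sqrt{\frac{1 + 64}{16}}} = \frac{1}{1472 + \sqrt{\frac{1}{16} \cdot 65}} = \frac{1}{1472 + \sqrt{\frac{65}{16}}} = \frac{1}{1472 + \frac{\sqrt{65}}{4}}$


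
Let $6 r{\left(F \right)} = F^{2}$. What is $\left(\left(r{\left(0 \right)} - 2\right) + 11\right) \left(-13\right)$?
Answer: $-117$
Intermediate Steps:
$r{\left(F \right)} = \frac{F^{2}}{6}$
$\left(\left(r{\left(0 \right)} - 2\right) + 11\right) \left(-13\right) = \left(\left(\frac{0^{2}}{6} - 2\right) + 11\right) \left(-13\right) = \left(\left(\frac{1}{6} \cdot 0 - 2\right) + 11\right) \left(-13\right) = \left(\left(0 - 2\right) + 11\right) \left(-13\right) = \left(-2 + 11\right) \left(-13\right) = 9 \left(-13\right) = -117$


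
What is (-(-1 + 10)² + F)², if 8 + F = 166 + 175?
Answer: 63504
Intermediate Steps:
F = 333 (F = -8 + (166 + 175) = -8 + 341 = 333)
(-(-1 + 10)² + F)² = (-(-1 + 10)² + 333)² = (-1*9² + 333)² = (-1*81 + 333)² = (-81 + 333)² = 252² = 63504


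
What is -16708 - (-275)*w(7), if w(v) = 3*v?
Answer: -10933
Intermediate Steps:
-16708 - (-275)*w(7) = -16708 - (-275)*3*7 = -16708 - (-275)*21 = -16708 - 1*(-5775) = -16708 + 5775 = -10933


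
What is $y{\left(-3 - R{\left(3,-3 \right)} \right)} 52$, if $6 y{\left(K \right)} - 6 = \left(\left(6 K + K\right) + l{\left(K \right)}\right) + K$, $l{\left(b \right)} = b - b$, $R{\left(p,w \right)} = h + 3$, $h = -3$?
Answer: $-156$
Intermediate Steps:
$R{\left(p,w \right)} = 0$ ($R{\left(p,w \right)} = -3 + 3 = 0$)
$l{\left(b \right)} = 0$
$y{\left(K \right)} = 1 + \frac{4 K}{3}$ ($y{\left(K \right)} = 1 + \frac{\left(\left(6 K + K\right) + 0\right) + K}{6} = 1 + \frac{\left(7 K + 0\right) + K}{6} = 1 + \frac{7 K + K}{6} = 1 + \frac{8 K}{6} = 1 + \frac{4 K}{3}$)
$y{\left(-3 - R{\left(3,-3 \right)} \right)} 52 = \left(1 + \frac{4 \left(-3 - 0\right)}{3}\right) 52 = \left(1 + \frac{4 \left(-3 + 0\right)}{3}\right) 52 = \left(1 + \frac{4}{3} \left(-3\right)\right) 52 = \left(1 - 4\right) 52 = \left(-3\right) 52 = -156$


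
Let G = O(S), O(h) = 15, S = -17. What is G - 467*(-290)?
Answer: 135445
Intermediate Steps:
G = 15
G - 467*(-290) = 15 - 467*(-290) = 15 + 135430 = 135445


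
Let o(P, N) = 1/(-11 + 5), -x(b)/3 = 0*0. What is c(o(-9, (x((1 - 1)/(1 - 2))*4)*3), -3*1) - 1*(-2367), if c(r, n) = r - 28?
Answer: 14033/6 ≈ 2338.8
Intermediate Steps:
x(b) = 0 (x(b) = -0*0 = -3*0 = 0)
o(P, N) = -⅙ (o(P, N) = 1/(-6) = -⅙)
c(r, n) = -28 + r
c(o(-9, (x((1 - 1)/(1 - 2))*4)*3), -3*1) - 1*(-2367) = (-28 - ⅙) - 1*(-2367) = -169/6 + 2367 = 14033/6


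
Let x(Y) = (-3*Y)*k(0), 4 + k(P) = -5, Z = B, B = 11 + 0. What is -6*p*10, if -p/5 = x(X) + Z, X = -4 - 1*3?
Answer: -53400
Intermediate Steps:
X = -7 (X = -4 - 3 = -7)
B = 11
Z = 11
k(P) = -9 (k(P) = -4 - 5 = -9)
x(Y) = 27*Y (x(Y) = -3*Y*(-9) = 27*Y)
p = 890 (p = -5*(27*(-7) + 11) = -5*(-189 + 11) = -5*(-178) = 890)
-6*p*10 = -6*890*10 = -5340*10 = -53400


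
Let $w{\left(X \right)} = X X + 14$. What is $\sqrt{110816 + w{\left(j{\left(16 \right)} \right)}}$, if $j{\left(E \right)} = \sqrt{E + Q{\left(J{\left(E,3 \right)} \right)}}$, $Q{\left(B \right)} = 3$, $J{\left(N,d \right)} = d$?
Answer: $\sqrt{110849} \approx 332.94$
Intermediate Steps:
$j{\left(E \right)} = \sqrt{3 + E}$ ($j{\left(E \right)} = \sqrt{E + 3} = \sqrt{3 + E}$)
$w{\left(X \right)} = 14 + X^{2}$ ($w{\left(X \right)} = X^{2} + 14 = 14 + X^{2}$)
$\sqrt{110816 + w{\left(j{\left(16 \right)} \right)}} = \sqrt{110816 + \left(14 + \left(\sqrt{3 + 16}\right)^{2}\right)} = \sqrt{110816 + \left(14 + \left(\sqrt{19}\right)^{2}\right)} = \sqrt{110816 + \left(14 + 19\right)} = \sqrt{110816 + 33} = \sqrt{110849}$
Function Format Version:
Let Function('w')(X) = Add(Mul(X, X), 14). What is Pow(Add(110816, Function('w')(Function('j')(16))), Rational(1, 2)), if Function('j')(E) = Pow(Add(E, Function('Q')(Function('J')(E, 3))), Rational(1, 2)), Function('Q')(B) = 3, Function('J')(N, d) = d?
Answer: Pow(110849, Rational(1, 2)) ≈ 332.94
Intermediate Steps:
Function('j')(E) = Pow(Add(3, E), Rational(1, 2)) (Function('j')(E) = Pow(Add(E, 3), Rational(1, 2)) = Pow(Add(3, E), Rational(1, 2)))
Function('w')(X) = Add(14, Pow(X, 2)) (Function('w')(X) = Add(Pow(X, 2), 14) = Add(14, Pow(X, 2)))
Pow(Add(110816, Function('w')(Function('j')(16))), Rational(1, 2)) = Pow(Add(110816, Add(14, Pow(Pow(Add(3, 16), Rational(1, 2)), 2))), Rational(1, 2)) = Pow(Add(110816, Add(14, Pow(Pow(19, Rational(1, 2)), 2))), Rational(1, 2)) = Pow(Add(110816, Add(14, 19)), Rational(1, 2)) = Pow(Add(110816, 33), Rational(1, 2)) = Pow(110849, Rational(1, 2))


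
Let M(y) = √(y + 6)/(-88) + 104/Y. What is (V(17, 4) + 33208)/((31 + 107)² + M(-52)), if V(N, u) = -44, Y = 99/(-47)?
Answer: 197568647502336/113157116770631 + 118196496*I*√46/113157116770631 ≈ 1.746 + 7.0844e-6*I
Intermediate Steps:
Y = -99/47 (Y = 99*(-1/47) = -99/47 ≈ -2.1064)
M(y) = -4888/99 - √(6 + y)/88 (M(y) = √(y + 6)/(-88) + 104/(-99/47) = √(6 + y)*(-1/88) + 104*(-47/99) = -√(6 + y)/88 - 4888/99 = -4888/99 - √(6 + y)/88)
(V(17, 4) + 33208)/((31 + 107)² + M(-52)) = (-44 + 33208)/((31 + 107)² + (-4888/99 - √(6 - 52)/88)) = 33164/(138² + (-4888/99 - I*√46/88)) = 33164/(19044 + (-4888/99 - I*√46/88)) = 33164/(1880468/99 - I*√46/88)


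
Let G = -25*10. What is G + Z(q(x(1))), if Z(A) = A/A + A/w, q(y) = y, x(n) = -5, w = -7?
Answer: -1738/7 ≈ -248.29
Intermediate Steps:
G = -250
Z(A) = 1 - A/7 (Z(A) = A/A + A/(-7) = 1 + A*(-1/7) = 1 - A/7)
G + Z(q(x(1))) = -250 + (1 - 1/7*(-5)) = -250 + (1 + 5/7) = -250 + 12/7 = -1738/7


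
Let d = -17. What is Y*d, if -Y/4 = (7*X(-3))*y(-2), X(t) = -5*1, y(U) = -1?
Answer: 2380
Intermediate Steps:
X(t) = -5
Y = -140 (Y = -4*7*(-5)*(-1) = -(-140)*(-1) = -4*35 = -140)
Y*d = -140*(-17) = 2380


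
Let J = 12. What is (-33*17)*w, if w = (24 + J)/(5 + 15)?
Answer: -5049/5 ≈ -1009.8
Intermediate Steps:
w = 9/5 (w = (24 + 12)/(5 + 15) = 36/20 = 36*(1/20) = 9/5 ≈ 1.8000)
(-33*17)*w = -33*17*(9/5) = -561*9/5 = -5049/5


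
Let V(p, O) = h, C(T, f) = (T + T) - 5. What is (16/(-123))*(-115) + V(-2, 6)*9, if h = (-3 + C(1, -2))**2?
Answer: 41692/123 ≈ 338.96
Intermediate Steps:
C(T, f) = -5 + 2*T (C(T, f) = 2*T - 5 = -5 + 2*T)
h = 36 (h = (-3 + (-5 + 2*1))**2 = (-3 + (-5 + 2))**2 = (-3 - 3)**2 = (-6)**2 = 36)
V(p, O) = 36
(16/(-123))*(-115) + V(-2, 6)*9 = (16/(-123))*(-115) + 36*9 = (16*(-1/123))*(-115) + 324 = -16/123*(-115) + 324 = 1840/123 + 324 = 41692/123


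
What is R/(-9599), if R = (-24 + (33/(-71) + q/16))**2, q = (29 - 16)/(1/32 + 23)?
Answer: -1634109692329/26283165203471 ≈ -0.062173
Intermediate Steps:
q = 416/737 (q = 13/(1/32 + 23) = 13/(737/32) = 13*(32/737) = 416/737 ≈ 0.56445)
R = 1634109692329/2738114929 (R = (-24 + (33/(-71) + (416/737)/16))**2 = (-24 + (33*(-1/71) + (416/737)*(1/16)))**2 = (-24 + (-33/71 + 26/737))**2 = (-24 - 22475/52327)**2 = (-1278323/52327)**2 = 1634109692329/2738114929 ≈ 596.80)
R/(-9599) = (1634109692329/2738114929)/(-9599) = (1634109692329/2738114929)*(-1/9599) = -1634109692329/26283165203471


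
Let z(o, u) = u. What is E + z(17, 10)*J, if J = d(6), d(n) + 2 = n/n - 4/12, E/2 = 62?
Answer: 332/3 ≈ 110.67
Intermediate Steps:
E = 124 (E = 2*62 = 124)
d(n) = -4/3 (d(n) = -2 + (n/n - 4/12) = -2 + (1 - 4*1/12) = -2 + (1 - ⅓) = -2 + ⅔ = -4/3)
J = -4/3 ≈ -1.3333
E + z(17, 10)*J = 124 + 10*(-4/3) = 124 - 40/3 = 332/3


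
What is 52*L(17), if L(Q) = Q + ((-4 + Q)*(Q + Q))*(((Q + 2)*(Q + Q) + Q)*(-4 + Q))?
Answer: 198099980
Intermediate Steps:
L(Q) = Q + 2*Q*(-4 + Q)**2*(Q + 2*Q*(2 + Q)) (L(Q) = Q + ((-4 + Q)*(2*Q))*(((2 + Q)*(2*Q) + Q)*(-4 + Q)) = Q + (2*Q*(-4 + Q))*((2*Q*(2 + Q) + Q)*(-4 + Q)) = Q + (2*Q*(-4 + Q))*((Q + 2*Q*(2 + Q))*(-4 + Q)) = Q + (2*Q*(-4 + Q))*((-4 + Q)*(Q + 2*Q*(2 + Q))) = Q + 2*Q*(-4 + Q)**2*(Q + 2*Q*(2 + Q)))
52*L(17) = 52*(17*(1 + 4*17**2*(-4 + 17)**2 + 10*17*(-4 + 17)**2)) = 52*(17*(1 + 4*289*13**2 + 10*17*13**2)) = 52*(17*(1 + 4*289*169 + 10*17*169)) = 52*(17*(1 + 195364 + 28730)) = 52*(17*224095) = 52*3809615 = 198099980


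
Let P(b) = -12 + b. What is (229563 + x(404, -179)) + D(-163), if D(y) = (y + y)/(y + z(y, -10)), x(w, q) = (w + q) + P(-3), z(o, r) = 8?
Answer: 35615141/155 ≈ 2.2978e+5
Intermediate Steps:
x(w, q) = -15 + q + w (x(w, q) = (w + q) + (-12 - 3) = (q + w) - 15 = -15 + q + w)
D(y) = 2*y/(8 + y) (D(y) = (y + y)/(y + 8) = (2*y)/(8 + y) = 2*y/(8 + y))
(229563 + x(404, -179)) + D(-163) = (229563 + (-15 - 179 + 404)) + 2*(-163)/(8 - 163) = (229563 + 210) + 2*(-163)/(-155) = 229773 + 2*(-163)*(-1/155) = 229773 + 326/155 = 35615141/155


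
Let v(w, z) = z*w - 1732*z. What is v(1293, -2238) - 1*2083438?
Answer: -1100956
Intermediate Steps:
v(w, z) = -1732*z + w*z (v(w, z) = w*z - 1732*z = -1732*z + w*z)
v(1293, -2238) - 1*2083438 = -2238*(-1732 + 1293) - 1*2083438 = -2238*(-439) - 2083438 = 982482 - 2083438 = -1100956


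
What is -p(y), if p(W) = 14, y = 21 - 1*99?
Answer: -14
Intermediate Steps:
y = -78 (y = 21 - 99 = -78)
-p(y) = -1*14 = -14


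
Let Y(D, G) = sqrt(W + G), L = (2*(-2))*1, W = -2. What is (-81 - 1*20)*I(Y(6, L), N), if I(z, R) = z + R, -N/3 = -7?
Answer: -2121 - 101*I*sqrt(6) ≈ -2121.0 - 247.4*I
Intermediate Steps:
L = -4 (L = -4*1 = -4)
Y(D, G) = sqrt(-2 + G)
N = 21 (N = -3*(-7) = 21)
I(z, R) = R + z
(-81 - 1*20)*I(Y(6, L), N) = (-81 - 1*20)*(21 + sqrt(-2 - 4)) = (-81 - 20)*(21 + sqrt(-6)) = -101*(21 + I*sqrt(6)) = -2121 - 101*I*sqrt(6)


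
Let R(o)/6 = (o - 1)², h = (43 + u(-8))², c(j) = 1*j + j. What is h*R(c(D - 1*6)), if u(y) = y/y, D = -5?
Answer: 6144864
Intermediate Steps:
u(y) = 1
c(j) = 2*j (c(j) = j + j = 2*j)
h = 1936 (h = (43 + 1)² = 44² = 1936)
R(o) = 6*(-1 + o)² (R(o) = 6*(o - 1)² = 6*(-1 + o)²)
h*R(c(D - 1*6)) = 1936*(6*(-1 + 2*(-5 - 1*6))²) = 1936*(6*(-1 + 2*(-5 - 6))²) = 1936*(6*(-1 + 2*(-11))²) = 1936*(6*(-1 - 22)²) = 1936*(6*(-23)²) = 1936*(6*529) = 1936*3174 = 6144864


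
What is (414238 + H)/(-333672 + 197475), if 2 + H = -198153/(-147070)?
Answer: -60921886673/20030492790 ≈ -3.0415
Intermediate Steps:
H = -95987/147070 (H = -2 - 198153/(-147070) = -2 - 198153*(-1/147070) = -2 + 198153/147070 = -95987/147070 ≈ -0.65266)
(414238 + H)/(-333672 + 197475) = (414238 - 95987/147070)/(-333672 + 197475) = (60921886673/147070)/(-136197) = (60921886673/147070)*(-1/136197) = -60921886673/20030492790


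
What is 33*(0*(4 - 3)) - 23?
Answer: -23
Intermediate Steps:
33*(0*(4 - 3)) - 23 = 33*(0*1) - 23 = 33*0 - 23 = 0 - 23 = -23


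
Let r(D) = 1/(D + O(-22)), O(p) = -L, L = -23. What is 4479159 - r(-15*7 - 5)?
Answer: 389686834/87 ≈ 4.4792e+6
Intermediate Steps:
O(p) = 23 (O(p) = -1*(-23) = 23)
r(D) = 1/(23 + D) (r(D) = 1/(D + 23) = 1/(23 + D))
4479159 - r(-15*7 - 5) = 4479159 - 1/(23 + (-15*7 - 5)) = 4479159 - 1/(23 + (-105 - 5)) = 4479159 - 1/(23 - 110) = 4479159 - 1/(-87) = 4479159 - 1*(-1/87) = 4479159 + 1/87 = 389686834/87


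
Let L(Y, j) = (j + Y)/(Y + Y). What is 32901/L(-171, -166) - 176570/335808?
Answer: 1889249898323/56583648 ≈ 33389.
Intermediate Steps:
L(Y, j) = (Y + j)/(2*Y) (L(Y, j) = (Y + j)/((2*Y)) = (Y + j)*(1/(2*Y)) = (Y + j)/(2*Y))
32901/L(-171, -166) - 176570/335808 = 32901/(((1/2)*(-171 - 166)/(-171))) - 176570/335808 = 32901/(((1/2)*(-1/171)*(-337))) - 176570*1/335808 = 32901/(337/342) - 88285/167904 = 32901*(342/337) - 88285/167904 = 11252142/337 - 88285/167904 = 1889249898323/56583648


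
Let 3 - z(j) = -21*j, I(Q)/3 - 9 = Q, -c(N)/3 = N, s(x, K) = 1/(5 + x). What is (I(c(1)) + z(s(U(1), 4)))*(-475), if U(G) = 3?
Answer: -89775/8 ≈ -11222.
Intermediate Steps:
c(N) = -3*N
I(Q) = 27 + 3*Q
z(j) = 3 + 21*j (z(j) = 3 - (-21)*j = 3 + 21*j)
(I(c(1)) + z(s(U(1), 4)))*(-475) = ((27 + 3*(-3*1)) + (3 + 21/(5 + 3)))*(-475) = ((27 + 3*(-3)) + (3 + 21/8))*(-475) = ((27 - 9) + (3 + 21*(⅛)))*(-475) = (18 + (3 + 21/8))*(-475) = (18 + 45/8)*(-475) = (189/8)*(-475) = -89775/8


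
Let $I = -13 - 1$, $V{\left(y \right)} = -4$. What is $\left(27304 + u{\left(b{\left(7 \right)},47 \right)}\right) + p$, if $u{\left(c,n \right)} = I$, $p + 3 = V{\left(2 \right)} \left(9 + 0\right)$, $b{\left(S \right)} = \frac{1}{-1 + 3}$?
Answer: $27251$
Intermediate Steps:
$b{\left(S \right)} = \frac{1}{2}$
$p = -39$ ($p = -3 - 4 \left(9 + 0\right) = -3 - 36 = -39$)
$I = -14$ ($I = -13 - 1 = -14$)
$u{\left(c,n \right)} = -14$
$\left(27304 + u{\left(b{\left(7 \right)},47 \right)}\right) + p = \left(27304 - 14\right) - 39 = 27290 - 39 = 27251$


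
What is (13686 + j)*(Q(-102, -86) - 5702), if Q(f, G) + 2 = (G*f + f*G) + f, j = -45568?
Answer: -374230916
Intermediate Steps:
Q(f, G) = -2 + f + 2*G*f (Q(f, G) = -2 + ((G*f + f*G) + f) = -2 + ((G*f + G*f) + f) = -2 + (2*G*f + f) = -2 + (f + 2*G*f) = -2 + f + 2*G*f)
(13686 + j)*(Q(-102, -86) - 5702) = (13686 - 45568)*((-2 - 102 + 2*(-86)*(-102)) - 5702) = -31882*((-2 - 102 + 17544) - 5702) = -31882*(17440 - 5702) = -31882*11738 = -374230916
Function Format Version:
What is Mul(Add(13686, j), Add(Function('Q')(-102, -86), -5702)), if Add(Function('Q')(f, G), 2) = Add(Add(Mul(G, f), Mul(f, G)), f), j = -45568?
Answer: -374230916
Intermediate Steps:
Function('Q')(f, G) = Add(-2, f, Mul(2, G, f)) (Function('Q')(f, G) = Add(-2, Add(Add(Mul(G, f), Mul(f, G)), f)) = Add(-2, Add(Add(Mul(G, f), Mul(G, f)), f)) = Add(-2, Add(Mul(2, G, f), f)) = Add(-2, Add(f, Mul(2, G, f))) = Add(-2, f, Mul(2, G, f)))
Mul(Add(13686, j), Add(Function('Q')(-102, -86), -5702)) = Mul(Add(13686, -45568), Add(Add(-2, -102, Mul(2, -86, -102)), -5702)) = Mul(-31882, Add(Add(-2, -102, 17544), -5702)) = Mul(-31882, Add(17440, -5702)) = Mul(-31882, 11738) = -374230916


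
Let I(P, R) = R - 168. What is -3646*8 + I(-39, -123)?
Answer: -29459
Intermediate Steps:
I(P, R) = -168 + R
-3646*8 + I(-39, -123) = -3646*8 + (-168 - 123) = -29168 - 291 = -29459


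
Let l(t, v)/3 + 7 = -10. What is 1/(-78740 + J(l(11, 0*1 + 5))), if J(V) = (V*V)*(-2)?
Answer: -1/83942 ≈ -1.1913e-5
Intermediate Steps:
l(t, v) = -51 (l(t, v) = -21 + 3*(-10) = -21 - 30 = -51)
J(V) = -2*V**2 (J(V) = V**2*(-2) = -2*V**2)
1/(-78740 + J(l(11, 0*1 + 5))) = 1/(-78740 - 2*(-51)**2) = 1/(-78740 - 2*2601) = 1/(-78740 - 5202) = 1/(-83942) = -1/83942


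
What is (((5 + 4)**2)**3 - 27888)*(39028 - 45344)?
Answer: -3180440748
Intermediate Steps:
(((5 + 4)**2)**3 - 27888)*(39028 - 45344) = ((9**2)**3 - 27888)*(-6316) = (81**3 - 27888)*(-6316) = (531441 - 27888)*(-6316) = 503553*(-6316) = -3180440748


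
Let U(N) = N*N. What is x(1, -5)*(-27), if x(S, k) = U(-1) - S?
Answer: 0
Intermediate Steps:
U(N) = N²
x(S, k) = 1 - S (x(S, k) = (-1)² - S = 1 - S)
x(1, -5)*(-27) = (1 - 1*1)*(-27) = (1 - 1)*(-27) = 0*(-27) = 0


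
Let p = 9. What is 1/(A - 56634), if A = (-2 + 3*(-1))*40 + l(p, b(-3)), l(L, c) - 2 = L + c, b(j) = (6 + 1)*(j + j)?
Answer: -1/56865 ≈ -1.7586e-5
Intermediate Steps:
b(j) = 14*j (b(j) = 7*(2*j) = 14*j)
l(L, c) = 2 + L + c (l(L, c) = 2 + (L + c) = 2 + L + c)
A = -231 (A = (-2 + 3*(-1))*40 + (2 + 9 + 14*(-3)) = (-2 - 3)*40 + (2 + 9 - 42) = -5*40 - 31 = -200 - 31 = -231)
1/(A - 56634) = 1/(-231 - 56634) = 1/(-56865) = -1/56865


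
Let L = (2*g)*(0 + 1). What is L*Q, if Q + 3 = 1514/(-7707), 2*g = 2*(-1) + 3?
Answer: -24635/7707 ≈ -3.1964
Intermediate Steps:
g = 1/2 (g = (2*(-1) + 3)/2 = (-2 + 3)/2 = (1/2)*1 = 1/2 ≈ 0.50000)
L = 1 (L = (2*(1/2))*(0 + 1) = 1*1 = 1)
Q = -24635/7707 (Q = -3 + 1514/(-7707) = -3 + 1514*(-1/7707) = -3 - 1514/7707 = -24635/7707 ≈ -3.1964)
L*Q = 1*(-24635/7707) = -24635/7707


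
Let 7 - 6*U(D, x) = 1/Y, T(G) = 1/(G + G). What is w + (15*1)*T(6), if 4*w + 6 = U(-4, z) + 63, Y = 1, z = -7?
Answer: 63/4 ≈ 15.750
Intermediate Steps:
T(G) = 1/(2*G)
U(D, x) = 1 (U(D, x) = 7/6 - ⅙/1 = 7/6 - ⅙*1 = 7/6 - ⅙ = 1)
w = 29/2 (w = -3/2 + (1 + 63)/4 = -3/2 + (¼)*64 = -3/2 + 16 = 29/2 ≈ 14.500)
w + (15*1)*T(6) = 29/2 + (15*1)*((½)/6) = 29/2 + 15*((½)*(⅙)) = 29/2 + 15*(1/12) = 29/2 + 5/4 = 63/4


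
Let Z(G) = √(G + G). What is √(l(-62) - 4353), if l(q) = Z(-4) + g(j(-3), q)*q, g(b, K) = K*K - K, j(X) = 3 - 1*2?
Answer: √(-246525 + 2*I*√2) ≈ 0.003 + 496.51*I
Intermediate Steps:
j(X) = 1 (j(X) = 3 - 2 = 1)
g(b, K) = K² - K
Z(G) = √2*√G (Z(G) = √(2*G) = √2*√G)
l(q) = q²*(-1 + q) + 2*I*√2 (l(q) = √2*√(-4) + (q*(-1 + q))*q = √2*(2*I) + q²*(-1 + q) = 2*I*√2 + q²*(-1 + q) = q²*(-1 + q) + 2*I*√2)
√(l(-62) - 4353) = √(((-62)²*(-1 - 62) + 2*I*√2) - 4353) = √((3844*(-63) + 2*I*√2) - 4353) = √((-242172 + 2*I*√2) - 4353) = √(-246525 + 2*I*√2)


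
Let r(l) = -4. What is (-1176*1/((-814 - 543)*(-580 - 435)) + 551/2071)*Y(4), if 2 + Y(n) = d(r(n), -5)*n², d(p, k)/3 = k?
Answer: -1376465266/21447385 ≈ -64.179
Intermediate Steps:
d(p, k) = 3*k
Y(n) = -2 - 15*n² (Y(n) = -2 + (3*(-5))*n² = -2 - 15*n²)
(-1176*1/((-814 - 543)*(-580 - 435)) + 551/2071)*Y(4) = (-1176*1/((-814 - 543)*(-580 - 435)) + 551/2071)*(-2 - 15*4²) = (-1176/((-1015*(-1357))) + 551*(1/2071))*(-2 - 15*16) = (-1176/1377355 + 29/109)*(-2 - 240) = (-1176*1/1377355 + 29/109)*(-242) = (-168/196765 + 29/109)*(-242) = (5687873/21447385)*(-242) = -1376465266/21447385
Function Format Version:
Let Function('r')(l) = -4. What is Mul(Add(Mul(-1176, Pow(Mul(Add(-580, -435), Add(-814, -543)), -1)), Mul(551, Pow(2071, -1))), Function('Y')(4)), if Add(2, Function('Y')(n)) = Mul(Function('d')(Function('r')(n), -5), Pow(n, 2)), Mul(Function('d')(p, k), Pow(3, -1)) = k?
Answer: Rational(-1376465266, 21447385) ≈ -64.179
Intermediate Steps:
Function('d')(p, k) = Mul(3, k)
Function('Y')(n) = Add(-2, Mul(-15, Pow(n, 2))) (Function('Y')(n) = Add(-2, Mul(Mul(3, -5), Pow(n, 2))) = Add(-2, Mul(-15, Pow(n, 2))))
Mul(Add(Mul(-1176, Pow(Mul(Add(-580, -435), Add(-814, -543)), -1)), Mul(551, Pow(2071, -1))), Function('Y')(4)) = Mul(Add(Mul(-1176, Pow(Mul(Add(-580, -435), Add(-814, -543)), -1)), Mul(551, Pow(2071, -1))), Add(-2, Mul(-15, Pow(4, 2)))) = Mul(Add(Mul(-1176, Pow(Mul(-1015, -1357), -1)), Mul(551, Rational(1, 2071))), Add(-2, Mul(-15, 16))) = Mul(Add(Mul(-1176, Pow(1377355, -1)), Rational(29, 109)), Add(-2, -240)) = Mul(Add(Mul(-1176, Rational(1, 1377355)), Rational(29, 109)), -242) = Mul(Add(Rational(-168, 196765), Rational(29, 109)), -242) = Mul(Rational(5687873, 21447385), -242) = Rational(-1376465266, 21447385)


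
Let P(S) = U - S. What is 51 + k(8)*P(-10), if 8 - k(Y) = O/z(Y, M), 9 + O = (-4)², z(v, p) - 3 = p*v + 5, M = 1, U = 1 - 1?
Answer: 1013/8 ≈ 126.63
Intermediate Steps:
U = 0
z(v, p) = 8 + p*v (z(v, p) = 3 + (p*v + 5) = 3 + (5 + p*v) = 8 + p*v)
O = 7 (O = -9 + (-4)² = -9 + 16 = 7)
k(Y) = 8 - 7/(8 + Y) (k(Y) = 8 - 7/(8 + 1*Y) = 8 - 7/(8 + Y))
P(S) = -S (P(S) = 0 - S = -S)
51 + k(8)*P(-10) = 51 + ((57 + 8*8)/(8 + 8))*(-1*(-10)) = 51 + ((57 + 64)/16)*10 = 51 + ((1/16)*121)*10 = 51 + (121/16)*10 = 51 + 605/8 = 1013/8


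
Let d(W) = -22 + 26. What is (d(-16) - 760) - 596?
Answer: -1352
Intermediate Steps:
d(W) = 4
(d(-16) - 760) - 596 = (4 - 760) - 596 = -756 - 596 = -1352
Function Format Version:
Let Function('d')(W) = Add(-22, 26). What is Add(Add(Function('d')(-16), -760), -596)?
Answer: -1352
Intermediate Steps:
Function('d')(W) = 4
Add(Add(Function('d')(-16), -760), -596) = Add(Add(4, -760), -596) = Add(-756, -596) = -1352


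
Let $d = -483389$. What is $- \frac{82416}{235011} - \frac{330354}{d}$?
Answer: $\frac{12599278690}{37867244093} \approx 0.33272$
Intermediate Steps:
$- \frac{82416}{235011} - \frac{330354}{d} = - \frac{82416}{235011} - \frac{330354}{-483389} = \left(-82416\right) \frac{1}{235011} - - \frac{330354}{483389} = - \frac{27472}{78337} + \frac{330354}{483389} = \frac{12599278690}{37867244093}$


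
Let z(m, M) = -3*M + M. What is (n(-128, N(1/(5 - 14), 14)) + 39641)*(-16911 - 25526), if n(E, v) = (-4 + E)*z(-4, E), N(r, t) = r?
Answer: -248214013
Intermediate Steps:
z(m, M) = -2*M
n(E, v) = -2*E*(-4 + E) (n(E, v) = (-4 + E)*(-2*E) = -2*E*(-4 + E))
(n(-128, N(1/(5 - 14), 14)) + 39641)*(-16911 - 25526) = (2*(-128)*(4 - 1*(-128)) + 39641)*(-16911 - 25526) = (2*(-128)*(4 + 128) + 39641)*(-42437) = (2*(-128)*132 + 39641)*(-42437) = (-33792 + 39641)*(-42437) = 5849*(-42437) = -248214013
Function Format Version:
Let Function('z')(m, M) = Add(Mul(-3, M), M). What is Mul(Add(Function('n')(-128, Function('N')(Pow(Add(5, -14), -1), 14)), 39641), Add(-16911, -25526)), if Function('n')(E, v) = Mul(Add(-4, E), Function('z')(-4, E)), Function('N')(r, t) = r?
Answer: -248214013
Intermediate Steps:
Function('z')(m, M) = Mul(-2, M)
Function('n')(E, v) = Mul(-2, E, Add(-4, E)) (Function('n')(E, v) = Mul(Add(-4, E), Mul(-2, E)) = Mul(-2, E, Add(-4, E)))
Mul(Add(Function('n')(-128, Function('N')(Pow(Add(5, -14), -1), 14)), 39641), Add(-16911, -25526)) = Mul(Add(Mul(2, -128, Add(4, Mul(-1, -128))), 39641), Add(-16911, -25526)) = Mul(Add(Mul(2, -128, Add(4, 128)), 39641), -42437) = Mul(Add(Mul(2, -128, 132), 39641), -42437) = Mul(Add(-33792, 39641), -42437) = Mul(5849, -42437) = -248214013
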